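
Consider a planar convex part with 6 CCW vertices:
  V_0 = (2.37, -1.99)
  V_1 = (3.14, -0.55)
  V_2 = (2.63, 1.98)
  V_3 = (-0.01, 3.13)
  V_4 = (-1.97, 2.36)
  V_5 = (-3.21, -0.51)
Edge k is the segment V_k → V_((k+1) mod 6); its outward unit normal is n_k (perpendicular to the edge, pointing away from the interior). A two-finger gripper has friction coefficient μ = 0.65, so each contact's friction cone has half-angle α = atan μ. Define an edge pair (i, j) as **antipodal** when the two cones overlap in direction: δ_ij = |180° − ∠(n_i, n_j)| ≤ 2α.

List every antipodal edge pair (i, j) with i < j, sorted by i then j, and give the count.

count = 6; pairs: (0,3), (0,4), (1,4), (1,5), (2,5), (3,5)

α = atan 0.65 = 33.02°;  2α = 66.05°
n_0 = (+0.8818, -0.4715)
n_1 = (+0.9803, +0.1976)
n_2 = (+0.3994, +0.9168)
n_3 = (-0.3657, +0.9308)
n_4 = (-0.9180, +0.3966)
n_5 = (-0.2564, -0.9666)
  (0,1): δ = 140.47°  ·
  (0,2): δ = 85.40°  ·
  (0,3): δ = 40.42°  ✓
  (0,4): δ = 4.77°  ✓
  (0,5): δ = 103.28°  ·
  (1,2): δ = 124.94°  ·
  (1,3): δ = 79.95°  ·
  (1,4): δ = 34.76°  ✓
  (1,5): δ = 63.75°  ✓
  (2,3): δ = 135.01°  ·
  (2,4): δ = 89.83°  ·
  (2,5): δ = 8.68°  ✓
  (3,4): δ = 134.81°  ·
  (3,5): δ = 36.30°  ✓
  (4,5): δ = 81.49°  ·
antipodal pairs: 6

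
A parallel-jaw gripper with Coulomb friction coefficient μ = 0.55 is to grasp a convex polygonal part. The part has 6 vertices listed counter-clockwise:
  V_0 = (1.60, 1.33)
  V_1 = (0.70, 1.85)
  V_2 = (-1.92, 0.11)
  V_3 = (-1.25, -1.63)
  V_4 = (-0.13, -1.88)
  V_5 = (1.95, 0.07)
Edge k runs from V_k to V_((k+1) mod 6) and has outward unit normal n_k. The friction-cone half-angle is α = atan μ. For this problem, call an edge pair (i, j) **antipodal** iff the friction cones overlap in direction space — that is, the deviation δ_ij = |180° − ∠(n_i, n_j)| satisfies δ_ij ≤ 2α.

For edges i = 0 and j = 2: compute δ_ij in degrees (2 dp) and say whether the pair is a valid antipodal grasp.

δ = 38.92°, valid

α = atan 0.55 = 28.81°;  2α = 57.62°
edge 0: e_0 = (-0.90, +0.52);  n_0 = (+0.5003, +0.8659)
edge 2: e_2 = (+0.67, -1.74);  n_2 = (-0.9332, -0.3593)
∠(n_0, n_2) = 141.08°
δ = |180° − 141.08°| = 38.92°
38.92° ≤ 2α = 57.62°  →  valid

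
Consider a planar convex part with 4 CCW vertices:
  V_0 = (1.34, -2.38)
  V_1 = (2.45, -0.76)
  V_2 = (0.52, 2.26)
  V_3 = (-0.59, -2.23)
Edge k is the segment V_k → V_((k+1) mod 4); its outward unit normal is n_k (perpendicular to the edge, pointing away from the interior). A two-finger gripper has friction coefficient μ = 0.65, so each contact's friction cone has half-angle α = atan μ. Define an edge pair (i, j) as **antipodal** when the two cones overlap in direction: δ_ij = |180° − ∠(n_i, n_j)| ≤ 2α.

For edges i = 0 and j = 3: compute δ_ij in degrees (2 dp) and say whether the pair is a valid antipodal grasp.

δ = 119.97°, invalid

α = atan 0.65 = 33.02°;  2α = 66.05°
edge 0: e_0 = (+1.11, +1.62);  n_0 = (+0.8249, -0.5652)
edge 3: e_3 = (+1.93, -0.15);  n_3 = (-0.0775, -0.9970)
∠(n_0, n_3) = 60.03°
δ = |180° − 60.03°| = 119.97°
119.97° > 2α = 66.05°  →  invalid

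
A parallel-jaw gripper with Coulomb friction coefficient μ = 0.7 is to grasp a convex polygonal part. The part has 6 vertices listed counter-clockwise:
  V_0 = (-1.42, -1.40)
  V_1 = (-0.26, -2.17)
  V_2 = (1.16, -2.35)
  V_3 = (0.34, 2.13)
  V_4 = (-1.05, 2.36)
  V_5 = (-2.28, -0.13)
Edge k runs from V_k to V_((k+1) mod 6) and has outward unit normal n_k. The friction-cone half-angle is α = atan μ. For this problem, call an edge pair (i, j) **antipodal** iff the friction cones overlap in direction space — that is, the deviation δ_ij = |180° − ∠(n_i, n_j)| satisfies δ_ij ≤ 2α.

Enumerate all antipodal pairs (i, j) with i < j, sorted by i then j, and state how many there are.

α = atan 0.7 = 34.99°;  2α = 69.98°
n_0 = (-0.5530, -0.8332)
n_1 = (-0.1258, -0.9921)
n_2 = (+0.9837, +0.1800)
n_3 = (+0.1632, +0.9866)
n_4 = (-0.8966, +0.4429)
n_5 = (-0.8280, -0.5607)
  (0,1): δ = 153.65°  ·
  (0,2): δ = 46.05°  ✓
  (0,3): δ = 24.18°  ✓
  (0,4): δ = 97.29°  ·
  (0,5): δ = 157.68°  ·
  (1,2): δ = 72.40°  ·
  (1,3): δ = 2.17°  ✓
  (1,4): δ = 70.94°  ·
  (1,5): δ = 131.33°  ·
  (2,3): δ = 109.77°  ·
  (2,4): δ = 36.66°  ✓
  (2,5): δ = 23.73°  ✓
  (3,4): δ = 106.89°  ·
  (3,5): δ = 46.50°  ✓
  (4,5): δ = 119.61°  ·
antipodal pairs: 6

count = 6; pairs: (0,2), (0,3), (1,3), (2,4), (2,5), (3,5)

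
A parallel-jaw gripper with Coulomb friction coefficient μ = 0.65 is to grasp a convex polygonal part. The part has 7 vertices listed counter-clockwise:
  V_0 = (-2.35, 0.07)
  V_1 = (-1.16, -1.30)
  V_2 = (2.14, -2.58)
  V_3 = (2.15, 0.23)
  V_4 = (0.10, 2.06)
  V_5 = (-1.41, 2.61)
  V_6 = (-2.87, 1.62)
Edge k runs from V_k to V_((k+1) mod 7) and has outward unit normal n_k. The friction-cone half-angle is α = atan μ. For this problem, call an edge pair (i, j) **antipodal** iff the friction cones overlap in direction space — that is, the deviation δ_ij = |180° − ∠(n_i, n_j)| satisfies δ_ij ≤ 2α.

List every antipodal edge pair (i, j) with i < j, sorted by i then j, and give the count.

count = 10; pairs: (0,2), (0,3), (0,4), (1,3), (1,4), (1,5), (2,5), (2,6), (3,6), (4,6)

α = atan 0.65 = 33.02°;  2α = 66.05°
n_0 = (-0.7550, -0.6558)
n_1 = (-0.3616, -0.9323)
n_2 = (+1.0000, -0.0036)
n_3 = (+0.6659, +0.7460)
n_4 = (+0.3422, +0.9396)
n_5 = (-0.5612, +0.8277)
n_6 = (-0.9481, -0.3181)
  (0,1): δ = 152.18°  ·
  (0,2): δ = 41.18°  ✓
  (0,3): δ = 7.27°  ✓
  (0,4): δ = 29.01°  ✓
  (0,5): δ = 83.16°  ·
  (0,6): δ = 157.57°  ·
  (1,2): δ = 69.00°  ·
  (1,3): δ = 20.55°  ✓
  (1,4): δ = 1.19°  ✓
  (1,5): δ = 55.34°  ✓
  (1,6): δ = 129.75°  ·
  (2,3): δ = 131.55°  ·
  (2,4): δ = 109.81°  ·
  (2,5): δ = 55.66°  ✓
  (2,6): δ = 18.75°  ✓
  (3,4): δ = 158.26°  ·
  (3,5): δ = 104.10°  ·
  (3,6): δ = 29.70°  ✓
  (4,5): δ = 125.85°  ·
  (4,6): δ = 51.44°  ✓
  (5,6): δ = 105.59°  ·
antipodal pairs: 10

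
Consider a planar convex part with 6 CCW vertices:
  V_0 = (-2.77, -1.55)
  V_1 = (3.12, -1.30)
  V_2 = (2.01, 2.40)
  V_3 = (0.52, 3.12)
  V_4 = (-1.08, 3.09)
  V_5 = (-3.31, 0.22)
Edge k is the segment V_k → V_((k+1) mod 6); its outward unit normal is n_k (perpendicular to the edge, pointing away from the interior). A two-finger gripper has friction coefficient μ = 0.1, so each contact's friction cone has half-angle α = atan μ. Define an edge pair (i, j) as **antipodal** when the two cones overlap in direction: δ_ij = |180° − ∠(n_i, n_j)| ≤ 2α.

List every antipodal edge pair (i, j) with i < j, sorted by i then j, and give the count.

count = 2; pairs: (0,3), (1,5)

α = atan 0.1 = 5.71°;  2α = 11.42°
n_0 = (+0.0424, -0.9991)
n_1 = (+0.9578, +0.2873)
n_2 = (+0.4351, +0.9004)
n_3 = (-0.0187, +0.9998)
n_4 = (-0.7896, +0.6136)
n_5 = (-0.9565, -0.2918)
  (0,1): δ = 75.73°  ·
  (0,2): δ = 28.22°  ·
  (0,3): δ = 1.36°  ✓
  (0,4): δ = 49.72°  ·
  (0,5): δ = 104.54°  ·
  (1,2): δ = 132.49°  ·
  (1,3): δ = 105.63°  ·
  (1,4): δ = 54.55°  ·
  (1,5): δ = 0.27°  ✓
  (2,3): δ = 153.13°  ·
  (2,4): δ = 102.06°  ·
  (2,5): δ = 47.24°  ·
  (3,4): δ = 128.92°  ·
  (3,5): δ = 74.11°  ·
  (4,5): δ = 125.19°  ·
antipodal pairs: 2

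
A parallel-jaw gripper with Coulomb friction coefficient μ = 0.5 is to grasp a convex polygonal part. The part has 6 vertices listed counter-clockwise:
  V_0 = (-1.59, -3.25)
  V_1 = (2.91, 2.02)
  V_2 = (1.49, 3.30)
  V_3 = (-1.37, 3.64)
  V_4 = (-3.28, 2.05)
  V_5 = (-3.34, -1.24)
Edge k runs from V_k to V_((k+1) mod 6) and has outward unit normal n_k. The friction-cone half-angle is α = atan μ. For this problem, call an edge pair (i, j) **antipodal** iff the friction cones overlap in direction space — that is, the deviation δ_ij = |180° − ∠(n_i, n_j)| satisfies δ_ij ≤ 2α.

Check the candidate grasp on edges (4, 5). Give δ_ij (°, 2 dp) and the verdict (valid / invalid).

δ = 137.91°, invalid

α = atan 0.5 = 26.57°;  2α = 53.13°
edge 4: e_4 = (-0.06, -3.29);  n_4 = (-0.9998, +0.0182)
edge 5: e_5 = (+1.75, -2.01);  n_5 = (-0.7542, -0.6566)
∠(n_4, n_5) = 42.09°
δ = |180° − 42.09°| = 137.91°
137.91° > 2α = 53.13°  →  invalid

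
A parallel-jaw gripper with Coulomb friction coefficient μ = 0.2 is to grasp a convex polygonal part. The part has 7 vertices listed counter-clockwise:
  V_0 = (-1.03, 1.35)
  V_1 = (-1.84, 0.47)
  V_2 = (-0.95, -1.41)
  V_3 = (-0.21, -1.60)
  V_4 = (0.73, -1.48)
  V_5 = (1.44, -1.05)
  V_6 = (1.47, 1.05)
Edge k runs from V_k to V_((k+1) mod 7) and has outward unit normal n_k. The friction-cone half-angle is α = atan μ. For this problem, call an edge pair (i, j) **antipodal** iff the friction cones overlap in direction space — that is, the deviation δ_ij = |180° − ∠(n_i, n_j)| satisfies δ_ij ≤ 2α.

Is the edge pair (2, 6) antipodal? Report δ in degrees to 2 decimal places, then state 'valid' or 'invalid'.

α = atan 0.2 = 11.31°;  2α = 22.62°
edge 2: e_2 = (+0.74, -0.19);  n_2 = (-0.2487, -0.9686)
edge 6: e_6 = (-2.50, +0.30);  n_6 = (+0.1191, +0.9929)
∠(n_2, n_6) = 172.44°
δ = |180° − 172.44°| = 7.56°
7.56° ≤ 2α = 22.62°  →  valid

δ = 7.56°, valid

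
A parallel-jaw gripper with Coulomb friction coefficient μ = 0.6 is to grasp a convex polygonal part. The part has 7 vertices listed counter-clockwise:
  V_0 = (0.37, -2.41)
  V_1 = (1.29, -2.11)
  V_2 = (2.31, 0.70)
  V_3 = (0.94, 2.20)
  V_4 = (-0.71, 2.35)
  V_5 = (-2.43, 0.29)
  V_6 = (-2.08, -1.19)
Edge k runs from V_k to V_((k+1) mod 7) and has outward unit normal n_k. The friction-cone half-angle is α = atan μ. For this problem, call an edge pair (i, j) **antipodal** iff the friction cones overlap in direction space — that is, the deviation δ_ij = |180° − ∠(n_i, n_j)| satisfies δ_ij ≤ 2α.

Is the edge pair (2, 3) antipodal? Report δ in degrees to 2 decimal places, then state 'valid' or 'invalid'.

α = atan 0.6 = 30.96°;  2α = 61.93°
edge 2: e_2 = (-1.37, +1.50);  n_2 = (+0.7384, +0.6744)
edge 3: e_3 = (-1.65, +0.15);  n_3 = (+0.0905, +0.9959)
∠(n_2, n_3) = 42.40°
δ = |180° − 42.40°| = 137.60°
137.60° > 2α = 61.93°  →  invalid

δ = 137.60°, invalid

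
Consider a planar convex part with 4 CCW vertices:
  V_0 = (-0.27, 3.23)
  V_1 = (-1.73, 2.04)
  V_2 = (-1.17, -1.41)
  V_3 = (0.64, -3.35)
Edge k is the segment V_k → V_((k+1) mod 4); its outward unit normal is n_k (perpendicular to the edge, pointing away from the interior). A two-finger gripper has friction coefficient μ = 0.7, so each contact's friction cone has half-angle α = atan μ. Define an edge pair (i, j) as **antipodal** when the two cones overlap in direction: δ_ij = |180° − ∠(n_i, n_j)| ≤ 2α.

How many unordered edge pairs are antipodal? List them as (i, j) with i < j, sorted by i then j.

count = 3; pairs: (0,3), (1,3), (2,3)

α = atan 0.7 = 34.99°;  2α = 69.98°
n_0 = (-0.6318, +0.7751)
n_1 = (-0.9871, -0.1602)
n_2 = (-0.7312, -0.6822)
n_3 = (+0.9906, +0.1370)
  (0,1): δ = 119.96°  ·
  (0,2): δ = 86.17°  ·
  (0,3): δ = 58.69°  ✓
  (1,2): δ = 146.21°  ·
  (1,3): δ = 1.35°  ✓
  (2,3): δ = 35.14°  ✓
antipodal pairs: 3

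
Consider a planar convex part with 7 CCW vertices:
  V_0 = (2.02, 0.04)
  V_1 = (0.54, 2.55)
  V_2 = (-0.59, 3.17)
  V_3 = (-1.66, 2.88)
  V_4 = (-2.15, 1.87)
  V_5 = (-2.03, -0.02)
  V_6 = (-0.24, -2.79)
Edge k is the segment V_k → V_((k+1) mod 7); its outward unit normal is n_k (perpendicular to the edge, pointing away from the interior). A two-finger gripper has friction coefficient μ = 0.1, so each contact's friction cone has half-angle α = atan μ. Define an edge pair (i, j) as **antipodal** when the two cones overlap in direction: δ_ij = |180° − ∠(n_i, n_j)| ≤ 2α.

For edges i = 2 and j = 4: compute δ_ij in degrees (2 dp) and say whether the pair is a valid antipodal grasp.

δ = 101.53°, invalid

α = atan 0.1 = 5.71°;  2α = 11.42°
edge 2: e_2 = (-1.07, -0.29);  n_2 = (-0.2616, +0.9652)
edge 4: e_4 = (+0.12, -1.89);  n_4 = (-0.9980, -0.0634)
∠(n_2, n_4) = 78.47°
δ = |180° − 78.47°| = 101.53°
101.53° > 2α = 11.42°  →  invalid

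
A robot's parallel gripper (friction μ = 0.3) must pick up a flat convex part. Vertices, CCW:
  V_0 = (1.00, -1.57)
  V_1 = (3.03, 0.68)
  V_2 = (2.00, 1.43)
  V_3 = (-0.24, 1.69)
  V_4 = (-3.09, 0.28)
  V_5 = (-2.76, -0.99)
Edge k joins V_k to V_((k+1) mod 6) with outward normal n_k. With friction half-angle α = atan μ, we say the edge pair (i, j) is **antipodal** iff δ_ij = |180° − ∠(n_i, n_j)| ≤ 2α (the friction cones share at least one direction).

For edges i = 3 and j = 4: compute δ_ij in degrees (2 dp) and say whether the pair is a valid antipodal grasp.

α = atan 0.3 = 16.70°;  2α = 33.40°
edge 3: e_3 = (-2.85, -1.41);  n_3 = (-0.4434, +0.8963)
edge 4: e_4 = (+0.33, -1.27);  n_4 = (-0.9679, -0.2515)
∠(n_3, n_4) = 78.24°
δ = |180° − 78.24°| = 101.76°
101.76° > 2α = 33.40°  →  invalid

δ = 101.76°, invalid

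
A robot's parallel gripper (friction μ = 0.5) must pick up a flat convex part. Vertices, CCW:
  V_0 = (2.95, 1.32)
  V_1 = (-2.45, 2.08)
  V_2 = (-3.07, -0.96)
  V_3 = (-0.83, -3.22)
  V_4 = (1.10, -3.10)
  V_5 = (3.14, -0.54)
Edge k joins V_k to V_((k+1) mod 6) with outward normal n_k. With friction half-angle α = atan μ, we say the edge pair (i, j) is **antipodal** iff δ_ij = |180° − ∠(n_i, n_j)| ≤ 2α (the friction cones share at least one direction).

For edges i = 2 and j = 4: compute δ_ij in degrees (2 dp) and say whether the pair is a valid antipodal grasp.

δ = 83.30°, invalid

α = atan 0.5 = 26.57°;  2α = 53.13°
edge 2: e_2 = (+2.24, -2.26);  n_2 = (-0.7102, -0.7040)
edge 4: e_4 = (+2.04, +2.56);  n_4 = (+0.7821, -0.6232)
∠(n_2, n_4) = 96.70°
δ = |180° − 96.70°| = 83.30°
83.30° > 2α = 53.13°  →  invalid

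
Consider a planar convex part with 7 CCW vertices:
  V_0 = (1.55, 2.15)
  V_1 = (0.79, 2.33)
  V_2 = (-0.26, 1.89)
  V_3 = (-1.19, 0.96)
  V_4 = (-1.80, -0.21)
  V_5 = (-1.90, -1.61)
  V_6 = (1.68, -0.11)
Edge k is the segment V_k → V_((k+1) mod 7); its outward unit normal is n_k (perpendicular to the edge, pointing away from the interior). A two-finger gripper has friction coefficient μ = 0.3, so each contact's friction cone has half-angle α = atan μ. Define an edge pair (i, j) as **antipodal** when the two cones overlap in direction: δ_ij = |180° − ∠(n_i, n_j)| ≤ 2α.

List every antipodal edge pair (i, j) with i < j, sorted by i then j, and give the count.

count = 4; pairs: (1,5), (2,5), (3,6), (4,6)

α = atan 0.3 = 16.70°;  2α = 33.40°
n_0 = (+0.2305, +0.9731)
n_1 = (-0.3865, +0.9223)
n_2 = (-0.7071, +0.7071)
n_3 = (-0.8867, +0.4623)
n_4 = (-0.9975, +0.0712)
n_5 = (+0.3864, -0.9223)
n_6 = (+0.9983, +0.0574)
  (0,1): δ = 143.94°  ·
  (0,2): δ = 121.68°  ·
  (0,3): δ = 104.21°  ·
  (0,4): δ = 80.76°  ·
  (0,5): δ = 36.06°  ·
  (0,6): δ = 106.62°  ·
  (1,2): δ = 157.74°  ·
  (1,3): δ = 140.27°  ·
  (1,4): δ = 116.82°  ·
  (1,5): δ = 0.00°  ✓
  (1,6): δ = 70.56°  ·
  (2,3): δ = 162.54°  ·
  (2,4): δ = 139.09°  ·
  (2,5): δ = 22.27°  ✓
  (2,6): δ = 48.29°  ·
  (3,4): δ = 156.55°  ·
  (3,5): δ = 39.73°  ·
  (3,6): δ = 30.83°  ✓
  (4,5): δ = 63.18°  ·
  (4,6): δ = 7.38°  ✓
  (5,6): δ = 109.44°  ·
antipodal pairs: 4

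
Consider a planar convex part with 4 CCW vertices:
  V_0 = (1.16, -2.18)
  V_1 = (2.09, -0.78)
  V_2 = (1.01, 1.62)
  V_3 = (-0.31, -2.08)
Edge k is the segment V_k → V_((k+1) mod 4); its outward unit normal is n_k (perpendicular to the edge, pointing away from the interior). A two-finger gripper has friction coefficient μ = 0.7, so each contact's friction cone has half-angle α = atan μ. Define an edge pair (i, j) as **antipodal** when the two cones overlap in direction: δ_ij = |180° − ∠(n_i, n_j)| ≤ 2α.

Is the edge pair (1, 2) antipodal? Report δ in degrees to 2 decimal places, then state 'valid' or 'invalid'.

α = atan 0.7 = 34.99°;  2α = 69.98°
edge 1: e_1 = (-1.08, +2.40);  n_1 = (+0.9119, +0.4104)
edge 2: e_2 = (-1.32, -3.70);  n_2 = (-0.9419, +0.3360)
∠(n_1, n_2) = 136.14°
δ = |180° − 136.14°| = 43.86°
43.86° ≤ 2α = 69.98°  →  valid

δ = 43.86°, valid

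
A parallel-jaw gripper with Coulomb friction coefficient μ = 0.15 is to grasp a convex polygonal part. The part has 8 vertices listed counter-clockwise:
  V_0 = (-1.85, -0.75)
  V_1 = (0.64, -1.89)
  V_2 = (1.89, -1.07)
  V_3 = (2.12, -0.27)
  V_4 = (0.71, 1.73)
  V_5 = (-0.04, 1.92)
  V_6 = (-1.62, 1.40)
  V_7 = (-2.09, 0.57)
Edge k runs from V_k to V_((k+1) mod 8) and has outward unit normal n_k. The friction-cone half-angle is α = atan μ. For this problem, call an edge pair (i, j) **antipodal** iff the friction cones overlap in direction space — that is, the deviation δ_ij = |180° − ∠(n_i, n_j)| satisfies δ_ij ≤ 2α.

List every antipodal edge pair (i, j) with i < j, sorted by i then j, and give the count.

count = 3; pairs: (0,4), (1,5), (2,6)

α = atan 0.15 = 8.53°;  2α = 17.06°
n_0 = (-0.4163, -0.9092)
n_1 = (+0.5485, -0.8361)
n_2 = (+0.9611, -0.2763)
n_3 = (+0.8173, +0.5762)
n_4 = (+0.2456, +0.9694)
n_5 = (-0.3126, +0.9499)
n_6 = (-0.8702, +0.4927)
n_7 = (-0.9839, -0.1789)
  (0,1): δ = 122.14°  ·
  (0,2): δ = 81.44°  ·
  (0,3): δ = 30.22°  ·
  (0,4): δ = 10.38°  ✓
  (0,5): δ = 42.82°  ·
  (0,6): δ = 85.08°  ·
  (0,7): δ = 124.90°  ·
  (1,2): δ = 139.30°  ·
  (1,3): δ = 88.08°  ·
  (1,4): δ = 47.48°  ·
  (1,5): δ = 15.05°  ✓
  (1,6): δ = 27.21°  ·
  (1,7): δ = 67.04°  ·
  (2,3): δ = 128.78°  ·
  (2,4): δ = 88.18°  ·
  (2,5): δ = 55.74°  ·
  (2,6): δ = 13.48°  ✓
  (2,7): δ = 26.34°  ·
  (3,4): δ = 139.40°  ·
  (3,5): δ = 106.97°  ·
  (3,6): δ = 64.71°  ·
  (3,7): δ = 24.88°  ·
  (4,5): δ = 147.57°  ·
  (4,6): δ = 105.31°  ·
  (4,7): δ = 65.48°  ·
  (5,6): δ = 137.74°  ·
  (5,7): δ = 97.91°  ·
  (6,7): δ = 140.17°  ·
antipodal pairs: 3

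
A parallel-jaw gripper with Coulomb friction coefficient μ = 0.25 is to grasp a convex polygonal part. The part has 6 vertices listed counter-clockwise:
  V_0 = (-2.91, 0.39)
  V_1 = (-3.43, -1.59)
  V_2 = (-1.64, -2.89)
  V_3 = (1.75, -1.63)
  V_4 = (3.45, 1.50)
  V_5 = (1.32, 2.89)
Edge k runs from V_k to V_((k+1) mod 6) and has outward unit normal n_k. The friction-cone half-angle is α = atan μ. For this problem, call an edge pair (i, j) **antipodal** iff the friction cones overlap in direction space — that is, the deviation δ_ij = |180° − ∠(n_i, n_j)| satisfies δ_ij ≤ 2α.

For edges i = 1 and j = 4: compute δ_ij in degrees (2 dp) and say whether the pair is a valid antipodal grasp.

α = atan 0.25 = 14.04°;  2α = 28.07°
edge 1: e_1 = (+1.79, -1.30);  n_1 = (-0.5876, -0.8091)
edge 4: e_4 = (-2.13, +1.39);  n_4 = (+0.5465, +0.8375)
∠(n_1, n_4) = 177.14°
δ = |180° − 177.14°| = 2.86°
2.86° ≤ 2α = 28.07°  →  valid

δ = 2.86°, valid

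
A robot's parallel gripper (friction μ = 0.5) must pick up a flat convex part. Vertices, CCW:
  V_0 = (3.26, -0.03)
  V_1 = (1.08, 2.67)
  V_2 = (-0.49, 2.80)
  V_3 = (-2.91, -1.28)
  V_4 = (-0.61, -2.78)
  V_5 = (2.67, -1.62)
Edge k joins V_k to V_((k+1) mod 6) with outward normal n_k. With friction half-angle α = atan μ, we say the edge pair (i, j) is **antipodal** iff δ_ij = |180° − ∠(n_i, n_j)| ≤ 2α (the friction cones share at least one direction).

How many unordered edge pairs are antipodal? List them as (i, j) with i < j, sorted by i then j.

α = atan 0.5 = 26.57°;  2α = 53.13°
n_0 = (+0.7780, +0.6282)
n_1 = (+0.0825, +0.9966)
n_2 = (-0.8601, +0.5101)
n_3 = (-0.5463, -0.8376)
n_4 = (+0.3334, -0.9428)
n_5 = (+0.9375, -0.3479)
  (0,1): δ = 133.65°  ·
  (0,2): δ = 69.59°  ·
  (0,3): δ = 17.97°  ✓
  (0,4): δ = 70.56°  ·
  (0,5): δ = 120.72°  ·
  (1,2): δ = 115.94°  ·
  (1,3): δ = 28.38°  ✓
  (1,4): δ = 24.21°  ✓
  (1,5): δ = 74.38°  ·
  (2,3): δ = 92.44°  ·
  (2,4): δ = 39.85°  ✓
  (2,5): δ = 10.32°  ✓
  (3,4): δ = 127.41°  ·
  (3,5): δ = 77.25°  ·
  (4,5): δ = 129.83°  ·
antipodal pairs: 5

count = 5; pairs: (0,3), (1,3), (1,4), (2,4), (2,5)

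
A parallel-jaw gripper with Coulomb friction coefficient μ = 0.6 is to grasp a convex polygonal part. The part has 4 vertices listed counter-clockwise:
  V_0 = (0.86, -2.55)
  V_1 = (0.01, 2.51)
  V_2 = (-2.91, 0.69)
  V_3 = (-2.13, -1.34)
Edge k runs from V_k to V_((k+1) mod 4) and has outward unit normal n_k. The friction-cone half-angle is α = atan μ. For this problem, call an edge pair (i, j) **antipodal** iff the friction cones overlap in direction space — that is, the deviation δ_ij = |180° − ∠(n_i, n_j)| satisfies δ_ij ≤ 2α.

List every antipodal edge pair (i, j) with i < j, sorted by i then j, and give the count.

α = atan 0.6 = 30.96°;  2α = 61.93°
n_0 = (+0.9862, +0.1657)
n_1 = (-0.5290, +0.8487)
n_2 = (-0.9335, -0.3587)
n_3 = (-0.3751, -0.9270)
  (0,1): δ = 67.60°  ·
  (0,2): δ = 11.48°  ✓
  (0,3): δ = 58.43°  ✓
  (1,2): δ = 100.92°  ·
  (1,3): δ = 53.97°  ✓
  (2,3): δ = 133.05°  ·
antipodal pairs: 3

count = 3; pairs: (0,2), (0,3), (1,3)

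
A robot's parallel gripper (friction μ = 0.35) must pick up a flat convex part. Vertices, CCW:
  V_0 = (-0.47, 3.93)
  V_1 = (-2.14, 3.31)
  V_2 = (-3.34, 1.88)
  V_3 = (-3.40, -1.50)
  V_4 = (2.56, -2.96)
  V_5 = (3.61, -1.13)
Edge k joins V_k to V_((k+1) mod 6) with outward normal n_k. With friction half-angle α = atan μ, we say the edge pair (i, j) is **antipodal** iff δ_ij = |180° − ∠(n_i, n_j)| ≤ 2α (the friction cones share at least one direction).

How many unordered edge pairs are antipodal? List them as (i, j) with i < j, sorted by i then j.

α = atan 0.35 = 19.29°;  2α = 38.58°
n_0 = (-0.3480, +0.9375)
n_1 = (-0.7660, +0.6428)
n_2 = (-0.9998, +0.0177)
n_3 = (-0.2379, -0.9713)
n_4 = (+0.8674, -0.4977)
n_5 = (+0.7785, +0.6277)
  (0,1): δ = 150.37°  ·
  (0,2): δ = 111.38°  ·
  (0,3): δ = 34.13°  ✓
  (0,4): δ = 39.79°  ·
  (0,5): δ = 108.51°  ·
  (1,2): δ = 141.01°  ·
  (1,3): δ = 63.76°  ·
  (1,4): δ = 10.16°  ✓
  (1,5): δ = 78.88°  ·
  (2,3): δ = 102.75°  ·
  (2,4): δ = 28.83°  ✓
  (2,5): δ = 39.90°  ·
  (3,4): δ = 106.08°  ·
  (3,5): δ = 37.36°  ✓
  (4,5): δ = 111.27°  ·
antipodal pairs: 4

count = 4; pairs: (0,3), (1,4), (2,4), (3,5)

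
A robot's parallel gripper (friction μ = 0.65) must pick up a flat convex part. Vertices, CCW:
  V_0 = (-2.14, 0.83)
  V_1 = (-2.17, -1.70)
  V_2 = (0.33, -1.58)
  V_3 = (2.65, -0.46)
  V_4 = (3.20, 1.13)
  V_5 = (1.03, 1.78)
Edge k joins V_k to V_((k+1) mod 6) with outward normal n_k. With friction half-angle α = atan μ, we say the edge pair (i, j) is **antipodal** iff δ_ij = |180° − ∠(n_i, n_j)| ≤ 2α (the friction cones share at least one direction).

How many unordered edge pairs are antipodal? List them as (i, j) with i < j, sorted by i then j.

count = 7; pairs: (0,2), (0,3), (1,4), (1,5), (2,4), (2,5), (3,5)

α = atan 0.65 = 33.02°;  2α = 66.05°
n_0 = (-0.9999, +0.0119)
n_1 = (+0.0479, -0.9988)
n_2 = (+0.4347, -0.9006)
n_3 = (+0.9451, -0.3269)
n_4 = (+0.2869, +0.9579)
n_5 = (-0.2871, +0.9579)
  (0,1): δ = 86.57°  ·
  (0,2): δ = 63.55°  ✓
  (0,3): δ = 18.40°  ✓
  (0,4): δ = 74.00°  ·
  (0,5): δ = 107.36°  ·
  (1,2): δ = 156.98°  ·
  (1,3): δ = 111.83°  ·
  (1,4): δ = 19.42°  ✓
  (1,5): δ = 13.93°  ✓
  (2,3): δ = 134.85°  ·
  (2,4): δ = 42.44°  ✓
  (2,5): δ = 9.09°  ✓
  (3,4): δ = 87.59°  ·
  (3,5): δ = 54.24°  ✓
  (4,5): δ = 146.64°  ·
antipodal pairs: 7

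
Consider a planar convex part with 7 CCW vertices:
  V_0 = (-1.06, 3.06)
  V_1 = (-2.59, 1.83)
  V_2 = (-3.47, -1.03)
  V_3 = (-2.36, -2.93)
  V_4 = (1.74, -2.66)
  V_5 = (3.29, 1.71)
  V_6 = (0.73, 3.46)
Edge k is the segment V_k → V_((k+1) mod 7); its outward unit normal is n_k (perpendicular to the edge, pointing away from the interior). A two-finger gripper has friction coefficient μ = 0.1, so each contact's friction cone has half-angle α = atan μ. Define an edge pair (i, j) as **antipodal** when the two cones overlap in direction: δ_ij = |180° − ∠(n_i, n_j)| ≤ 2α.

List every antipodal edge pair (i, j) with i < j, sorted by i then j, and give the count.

count = 2; pairs: (1,4), (3,6)

α = atan 0.1 = 5.71°;  2α = 11.42°
n_0 = (-0.6266, +0.7794)
n_1 = (-0.9558, +0.2941)
n_2 = (-0.8634, -0.5044)
n_3 = (+0.0657, -0.9978)
n_4 = (+0.9425, -0.3343)
n_5 = (+0.5643, +0.8255)
n_6 = (-0.2181, +0.9759)
  (0,1): δ = 145.90°  ·
  (0,2): δ = 98.50°  ·
  (0,3): δ = 35.03°  ·
  (0,4): δ = 31.67°  ·
  (0,5): δ = 106.85°  ·
  (0,6): δ = 153.80°  ·
  (1,2): δ = 132.60°  ·
  (1,3): δ = 69.13°  ·
  (1,4): δ = 2.43°  ✓
  (1,5): δ = 72.75°  ·
  (1,6): δ = 119.70°  ·
  (2,3): δ = 116.53°  ·
  (2,4): δ = 49.82°  ·
  (2,5): δ = 25.35°  ·
  (2,6): δ = 72.30°  ·
  (3,4): δ = 113.30°  ·
  (3,5): δ = 38.12°  ·
  (3,6): δ = 8.83°  ✓
  (4,5): δ = 104.83°  ·
  (4,6): δ = 57.87°  ·
  (5,6): δ = 133.05°  ·
antipodal pairs: 2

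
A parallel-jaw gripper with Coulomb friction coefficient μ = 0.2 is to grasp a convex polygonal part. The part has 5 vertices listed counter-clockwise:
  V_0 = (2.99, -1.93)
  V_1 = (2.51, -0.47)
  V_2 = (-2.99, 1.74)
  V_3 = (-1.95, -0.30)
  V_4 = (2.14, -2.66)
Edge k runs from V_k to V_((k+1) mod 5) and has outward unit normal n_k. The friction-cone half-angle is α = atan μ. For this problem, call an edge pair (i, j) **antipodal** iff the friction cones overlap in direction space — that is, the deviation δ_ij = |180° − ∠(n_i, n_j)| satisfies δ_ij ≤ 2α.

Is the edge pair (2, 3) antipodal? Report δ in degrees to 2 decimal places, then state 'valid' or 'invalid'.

α = atan 0.2 = 11.31°;  2α = 22.62°
edge 2: e_2 = (+1.04, -2.04);  n_2 = (-0.8909, -0.4542)
edge 3: e_3 = (+4.09, -2.36);  n_3 = (-0.4998, -0.8662)
∠(n_2, n_3) = 33.00°
δ = |180° − 33.00°| = 147.00°
147.00° > 2α = 22.62°  →  invalid

δ = 147.00°, invalid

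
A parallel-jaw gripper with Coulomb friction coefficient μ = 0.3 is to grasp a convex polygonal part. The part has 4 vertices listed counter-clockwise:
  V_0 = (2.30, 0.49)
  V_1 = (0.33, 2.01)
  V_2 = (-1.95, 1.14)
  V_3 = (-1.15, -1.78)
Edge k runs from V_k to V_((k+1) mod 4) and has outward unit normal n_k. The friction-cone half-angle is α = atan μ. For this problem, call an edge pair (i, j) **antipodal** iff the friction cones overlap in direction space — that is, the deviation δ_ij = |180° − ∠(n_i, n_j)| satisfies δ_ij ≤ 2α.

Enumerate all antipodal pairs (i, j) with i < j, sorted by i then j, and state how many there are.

count = 1; pairs: (1,3)

α = atan 0.3 = 16.70°;  2α = 33.40°
n_0 = (+0.6109, +0.7917)
n_1 = (-0.3565, +0.9343)
n_2 = (-0.9645, -0.2642)
n_3 = (+0.5497, -0.8354)
  (0,1): δ = 121.46°  ·
  (0,2): δ = 37.03°  ·
  (0,3): δ = 71.00°  ·
  (1,2): δ = 95.56°  ·
  (1,3): δ = 12.46°  ✓
  (2,3): δ = 71.98°  ·
antipodal pairs: 1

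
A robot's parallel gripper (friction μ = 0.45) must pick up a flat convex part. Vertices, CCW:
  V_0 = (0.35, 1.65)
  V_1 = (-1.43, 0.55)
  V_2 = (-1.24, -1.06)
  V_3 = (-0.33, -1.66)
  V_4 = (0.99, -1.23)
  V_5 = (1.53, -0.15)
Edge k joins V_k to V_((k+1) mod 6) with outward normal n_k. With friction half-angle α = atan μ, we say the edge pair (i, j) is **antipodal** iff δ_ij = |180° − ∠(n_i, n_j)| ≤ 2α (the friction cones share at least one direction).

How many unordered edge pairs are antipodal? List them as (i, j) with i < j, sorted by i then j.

α = atan 0.45 = 24.23°;  2α = 48.46°
n_0 = (-0.5257, +0.8507)
n_1 = (-0.9931, -0.1172)
n_2 = (-0.5505, -0.8349)
n_3 = (+0.3097, -0.9508)
n_4 = (+0.8944, -0.4472)
n_5 = (+0.8363, +0.5483)
  (0,1): δ = 114.98°  ·
  (0,2): δ = 65.11°  ·
  (0,3): δ = 13.67°  ✓
  (0,4): δ = 31.72°  ✓
  (0,5): δ = 91.53°  ·
  (1,2): δ = 130.13°  ·
  (1,3): δ = 78.69°  ·
  (1,4): δ = 33.30°  ✓
  (1,5): δ = 26.52°  ✓
  (2,3): δ = 128.56°  ·
  (2,4): δ = 83.17°  ·
  (2,5): δ = 23.35°  ✓
  (3,4): δ = 134.61°  ·
  (3,5): δ = 74.80°  ·
  (4,5): δ = 120.19°  ·
antipodal pairs: 5

count = 5; pairs: (0,3), (0,4), (1,4), (1,5), (2,5)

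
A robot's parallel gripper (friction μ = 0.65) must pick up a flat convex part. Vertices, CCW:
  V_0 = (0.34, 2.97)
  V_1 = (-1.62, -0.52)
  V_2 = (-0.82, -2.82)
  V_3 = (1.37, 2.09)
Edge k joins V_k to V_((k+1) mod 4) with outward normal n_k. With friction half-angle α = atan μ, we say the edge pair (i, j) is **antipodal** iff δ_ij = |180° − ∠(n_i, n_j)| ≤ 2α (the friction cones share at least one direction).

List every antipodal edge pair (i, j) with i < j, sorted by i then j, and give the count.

α = atan 0.65 = 33.02°;  2α = 66.05°
n_0 = (-0.8719, +0.4897)
n_1 = (-0.9445, -0.3285)
n_2 = (+0.9133, -0.4073)
n_3 = (+0.6496, +0.7603)
  (0,1): δ = 131.50°  ·
  (0,2): δ = 5.28°  ✓
  (0,3): δ = 78.81°  ·
  (1,2): δ = 43.22°  ✓
  (1,3): δ = 30.31°  ✓
  (2,3): δ = 106.47°  ·
antipodal pairs: 3

count = 3; pairs: (0,2), (1,2), (1,3)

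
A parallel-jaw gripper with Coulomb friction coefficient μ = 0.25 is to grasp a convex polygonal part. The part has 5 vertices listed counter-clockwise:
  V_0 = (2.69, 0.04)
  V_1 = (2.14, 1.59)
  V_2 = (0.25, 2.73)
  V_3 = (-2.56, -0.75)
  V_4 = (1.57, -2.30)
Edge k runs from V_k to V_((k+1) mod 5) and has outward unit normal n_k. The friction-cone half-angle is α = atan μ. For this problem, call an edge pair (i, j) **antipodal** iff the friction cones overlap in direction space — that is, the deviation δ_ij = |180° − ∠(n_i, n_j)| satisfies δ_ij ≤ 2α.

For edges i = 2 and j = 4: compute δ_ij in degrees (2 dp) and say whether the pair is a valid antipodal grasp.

δ = 13.34°, valid

α = atan 0.25 = 14.04°;  2α = 28.07°
edge 2: e_2 = (-2.81, -3.48);  n_2 = (-0.7780, +0.6282)
edge 4: e_4 = (+1.12, +2.34);  n_4 = (+0.9020, -0.4317)
∠(n_2, n_4) = 166.66°
δ = |180° − 166.66°| = 13.34°
13.34° ≤ 2α = 28.07°  →  valid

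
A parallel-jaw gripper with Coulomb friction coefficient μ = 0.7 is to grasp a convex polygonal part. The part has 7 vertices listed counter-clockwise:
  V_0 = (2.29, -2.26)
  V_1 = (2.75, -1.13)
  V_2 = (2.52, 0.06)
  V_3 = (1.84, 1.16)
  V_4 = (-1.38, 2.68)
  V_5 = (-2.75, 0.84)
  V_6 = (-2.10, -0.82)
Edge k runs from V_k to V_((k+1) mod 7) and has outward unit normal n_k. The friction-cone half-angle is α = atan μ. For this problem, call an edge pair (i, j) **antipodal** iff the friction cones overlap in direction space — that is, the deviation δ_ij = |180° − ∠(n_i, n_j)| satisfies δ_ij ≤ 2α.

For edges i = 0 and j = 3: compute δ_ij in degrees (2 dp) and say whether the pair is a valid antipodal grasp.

α = atan 0.7 = 34.99°;  2α = 69.98°
edge 0: e_0 = (+0.46, +1.13);  n_0 = (+0.9262, -0.3770)
edge 3: e_3 = (-3.22, +1.52);  n_3 = (+0.4269, +0.9043)
∠(n_0, n_3) = 86.88°
δ = |180° − 86.88°| = 93.12°
93.12° > 2α = 69.98°  →  invalid

δ = 93.12°, invalid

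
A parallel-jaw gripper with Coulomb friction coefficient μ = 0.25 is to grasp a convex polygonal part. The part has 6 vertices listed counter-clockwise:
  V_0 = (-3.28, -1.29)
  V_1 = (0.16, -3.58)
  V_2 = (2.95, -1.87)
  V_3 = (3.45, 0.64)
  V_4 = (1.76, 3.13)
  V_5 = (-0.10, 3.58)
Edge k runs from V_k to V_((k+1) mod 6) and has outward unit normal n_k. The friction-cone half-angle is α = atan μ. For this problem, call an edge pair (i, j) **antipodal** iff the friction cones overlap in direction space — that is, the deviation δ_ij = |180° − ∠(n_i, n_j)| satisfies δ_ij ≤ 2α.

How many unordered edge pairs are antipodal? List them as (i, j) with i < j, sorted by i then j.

count = 4; pairs: (0,3), (0,4), (1,5), (2,5)

α = atan 0.25 = 14.04°;  2α = 28.07°
n_0 = (-0.5541, -0.8324)
n_1 = (+0.5226, -0.8526)
n_2 = (+0.9807, -0.1954)
n_3 = (+0.8274, +0.5616)
n_4 = (+0.2352, +0.9720)
n_5 = (-0.8373, +0.5467)
  (0,1): δ = 114.84°  ·
  (0,2): δ = 67.61°  ·
  (0,3): δ = 22.18°  ✓
  (0,4): δ = 20.05°  ✓
  (0,5): δ = 90.51°  ·
  (1,2): δ = 132.77°  ·
  (1,3): δ = 87.34°  ·
  (1,4): δ = 45.10°  ·
  (1,5): δ = 25.35°  ✓
  (2,3): δ = 134.57°  ·
  (2,4): δ = 92.33°  ·
  (2,5): δ = 21.88°  ✓
  (3,4): δ = 137.77°  ·
  (3,5): δ = 67.31°  ·
  (4,5): δ = 109.54°  ·
antipodal pairs: 4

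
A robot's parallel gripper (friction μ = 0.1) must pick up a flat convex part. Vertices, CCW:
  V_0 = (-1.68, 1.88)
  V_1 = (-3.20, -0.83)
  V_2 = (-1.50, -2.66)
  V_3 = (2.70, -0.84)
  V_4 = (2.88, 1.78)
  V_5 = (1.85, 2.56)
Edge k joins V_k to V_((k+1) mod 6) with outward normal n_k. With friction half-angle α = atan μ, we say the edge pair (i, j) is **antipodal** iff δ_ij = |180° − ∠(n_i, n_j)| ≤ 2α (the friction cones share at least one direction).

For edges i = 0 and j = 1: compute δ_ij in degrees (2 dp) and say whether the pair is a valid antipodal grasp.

δ = 107.82°, invalid

α = atan 0.1 = 5.71°;  2α = 11.42°
edge 0: e_0 = (-1.52, -2.71);  n_0 = (-0.8722, +0.4892)
edge 1: e_1 = (+1.70, -1.83);  n_1 = (-0.7327, -0.6806)
∠(n_0, n_1) = 72.18°
δ = |180° − 72.18°| = 107.82°
107.82° > 2α = 11.42°  →  invalid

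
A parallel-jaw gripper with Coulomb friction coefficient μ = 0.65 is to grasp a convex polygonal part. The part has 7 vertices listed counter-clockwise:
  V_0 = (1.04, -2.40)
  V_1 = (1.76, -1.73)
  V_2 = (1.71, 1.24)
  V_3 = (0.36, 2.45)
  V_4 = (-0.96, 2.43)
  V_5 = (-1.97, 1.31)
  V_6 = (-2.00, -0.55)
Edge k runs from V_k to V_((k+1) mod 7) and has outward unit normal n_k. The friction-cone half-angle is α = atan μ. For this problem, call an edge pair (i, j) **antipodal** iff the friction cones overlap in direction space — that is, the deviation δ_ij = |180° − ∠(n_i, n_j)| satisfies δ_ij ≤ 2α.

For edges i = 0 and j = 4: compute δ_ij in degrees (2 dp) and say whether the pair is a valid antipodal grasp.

δ = 5.02°, valid

α = atan 0.65 = 33.02°;  2α = 66.05°
edge 0: e_0 = (+0.72, +0.67);  n_0 = (+0.6812, -0.7321)
edge 4: e_4 = (-1.01, -1.12);  n_4 = (-0.7426, +0.6697)
∠(n_0, n_4) = 174.98°
δ = |180° − 174.98°| = 5.02°
5.02° ≤ 2α = 66.05°  →  valid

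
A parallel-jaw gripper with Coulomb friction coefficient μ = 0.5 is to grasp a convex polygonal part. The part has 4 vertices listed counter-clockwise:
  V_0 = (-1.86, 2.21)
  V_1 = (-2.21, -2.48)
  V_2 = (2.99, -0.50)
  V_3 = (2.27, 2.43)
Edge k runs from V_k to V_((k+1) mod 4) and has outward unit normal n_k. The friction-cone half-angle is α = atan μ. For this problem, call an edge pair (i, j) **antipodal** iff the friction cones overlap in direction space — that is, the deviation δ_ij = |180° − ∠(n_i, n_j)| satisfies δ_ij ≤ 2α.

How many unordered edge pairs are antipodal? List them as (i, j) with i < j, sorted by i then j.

α = atan 0.5 = 26.57°;  2α = 53.13°
n_0 = (-0.9972, +0.0744)
n_1 = (+0.3558, -0.9345)
n_2 = (+0.9711, +0.2386)
n_3 = (-0.0532, +0.9986)
  (0,1): δ = 64.89°  ·
  (0,2): δ = 18.07°  ✓
  (0,3): δ = 97.32°  ·
  (1,2): δ = 97.04°  ·
  (1,3): δ = 17.80°  ✓
  (2,3): δ = 100.76°  ·
antipodal pairs: 2

count = 2; pairs: (0,2), (1,3)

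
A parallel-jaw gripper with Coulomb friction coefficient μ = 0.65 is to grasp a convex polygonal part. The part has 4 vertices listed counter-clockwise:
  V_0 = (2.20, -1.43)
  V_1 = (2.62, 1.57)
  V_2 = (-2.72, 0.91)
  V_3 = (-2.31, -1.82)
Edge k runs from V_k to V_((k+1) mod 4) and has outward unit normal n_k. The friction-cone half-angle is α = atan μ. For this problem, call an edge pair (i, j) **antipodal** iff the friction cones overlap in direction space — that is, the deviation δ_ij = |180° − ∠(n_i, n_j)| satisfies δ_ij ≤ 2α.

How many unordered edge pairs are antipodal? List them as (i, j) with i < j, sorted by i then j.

α = atan 0.65 = 33.02°;  2α = 66.05°
n_0 = (+0.9903, -0.1386)
n_1 = (-0.1227, +0.9924)
n_2 = (-0.9889, -0.1485)
n_3 = (+0.0862, -0.9963)
  (0,1): δ = 74.98°  ·
  (0,2): δ = 16.51°  ✓
  (0,3): δ = 102.91°  ·
  (1,2): δ = 88.50°  ·
  (1,3): δ = 2.10°  ✓
  (2,3): δ = 93.60°  ·
antipodal pairs: 2

count = 2; pairs: (0,2), (1,3)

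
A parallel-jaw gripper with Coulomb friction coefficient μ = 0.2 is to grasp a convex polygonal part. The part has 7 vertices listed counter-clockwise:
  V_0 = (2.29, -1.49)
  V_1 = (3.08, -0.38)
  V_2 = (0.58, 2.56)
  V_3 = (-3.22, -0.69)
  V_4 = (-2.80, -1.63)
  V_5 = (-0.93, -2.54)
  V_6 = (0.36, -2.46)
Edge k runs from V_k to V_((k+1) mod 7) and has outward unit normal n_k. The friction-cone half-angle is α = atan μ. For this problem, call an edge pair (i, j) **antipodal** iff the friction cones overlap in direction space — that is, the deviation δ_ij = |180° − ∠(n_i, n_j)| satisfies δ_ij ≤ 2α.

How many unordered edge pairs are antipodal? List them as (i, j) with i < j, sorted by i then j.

α = atan 0.2 = 11.31°;  2α = 22.62°
n_0 = (+0.8147, -0.5798)
n_1 = (+0.7618, +0.6478)
n_2 = (-0.6500, +0.7600)
n_3 = (-0.9130, -0.4079)
n_4 = (-0.4376, -0.8992)
n_5 = (+0.0619, -0.9981)
n_6 = (+0.4491, -0.8935)
  (0,1): δ = 104.18°  ·
  (0,2): δ = 14.02°  ✓
  (0,3): δ = 59.52°  ·
  (0,4): δ = 99.49°  ·
  (0,5): δ = 128.99°  ·
  (0,6): δ = 152.12°  ·
  (1,2): δ = 89.84°  ·
  (1,3): δ = 16.30°  ✓
  (1,4): δ = 23.68°  ·
  (1,5): δ = 53.17°  ·
  (1,6): δ = 76.31°  ·
  (2,3): δ = 106.46°  ·
  (2,4): δ = 66.49°  ·
  (2,5): δ = 36.99°  ·
  (2,6): δ = 13.86°  ✓
  (3,4): δ = 140.02°  ·
  (3,5): δ = 110.53°  ·
  (3,6): δ = 87.39°  ·
  (4,5): δ = 150.50°  ·
  (4,6): δ = 127.37°  ·
  (5,6): δ = 156.87°  ·
antipodal pairs: 3

count = 3; pairs: (0,2), (1,3), (2,6)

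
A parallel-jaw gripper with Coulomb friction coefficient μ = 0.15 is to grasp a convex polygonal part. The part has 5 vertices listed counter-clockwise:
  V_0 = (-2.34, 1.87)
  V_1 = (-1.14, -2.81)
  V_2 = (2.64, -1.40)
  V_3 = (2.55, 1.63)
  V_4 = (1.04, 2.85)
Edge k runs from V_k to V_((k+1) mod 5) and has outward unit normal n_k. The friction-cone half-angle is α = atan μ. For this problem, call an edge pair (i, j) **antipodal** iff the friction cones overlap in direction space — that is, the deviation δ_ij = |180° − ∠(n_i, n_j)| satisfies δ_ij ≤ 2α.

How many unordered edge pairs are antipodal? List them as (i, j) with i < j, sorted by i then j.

count = 2; pairs: (0,2), (1,4)

α = atan 0.15 = 8.53°;  2α = 17.06°
n_0 = (-0.9687, -0.2484)
n_1 = (+0.3495, -0.9369)
n_2 = (+0.9996, +0.0297)
n_3 = (+0.6285, +0.7778)
n_4 = (-0.2785, +0.9604)
  (0,1): δ = 83.93°  ·
  (0,2): δ = 12.68°  ✓
  (0,3): δ = 36.68°  ·
  (0,4): δ = 91.79°  ·
  (1,2): δ = 108.75°  ·
  (1,3): δ = 59.39°  ·
  (1,4): δ = 4.29°  ✓
  (2,3): δ = 130.64°  ·
  (2,4): δ = 75.53°  ·
  (3,4): δ = 124.89°  ·
antipodal pairs: 2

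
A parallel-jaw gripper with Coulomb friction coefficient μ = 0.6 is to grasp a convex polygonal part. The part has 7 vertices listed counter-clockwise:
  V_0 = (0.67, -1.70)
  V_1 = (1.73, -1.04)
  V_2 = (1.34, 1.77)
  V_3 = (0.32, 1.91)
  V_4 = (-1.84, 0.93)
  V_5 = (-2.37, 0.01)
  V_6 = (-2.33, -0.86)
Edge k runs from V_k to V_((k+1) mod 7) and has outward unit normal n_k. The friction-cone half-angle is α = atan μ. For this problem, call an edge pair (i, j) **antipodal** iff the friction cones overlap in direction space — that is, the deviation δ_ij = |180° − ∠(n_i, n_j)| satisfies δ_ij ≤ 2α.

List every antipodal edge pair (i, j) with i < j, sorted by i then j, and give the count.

α = atan 0.6 = 30.96°;  2α = 61.93°
n_0 = (+0.5286, -0.8489)
n_1 = (+0.9905, +0.1375)
n_2 = (+0.1360, +0.9907)
n_3 = (-0.4132, +0.9107)
n_4 = (-0.8665, +0.4992)
n_5 = (-0.9989, -0.0459)
n_6 = (-0.2696, -0.9630)
  (0,1): δ = 114.01°  ·
  (0,2): δ = 39.72°  ✓
  (0,3): δ = 7.50°  ✓
  (0,4): δ = 28.15°  ✓
  (0,5): δ = 60.72°  ✓
  (0,6): δ = 132.45°  ·
  (1,2): δ = 105.72°  ·
  (1,3): δ = 73.50°  ·
  (1,4): δ = 37.85°  ✓
  (1,5): δ = 5.27°  ✓
  (1,6): δ = 66.46°  ·
  (2,3): δ = 147.78°  ·
  (2,4): δ = 112.13°  ·
  (2,5): δ = 79.55°  ·
  (2,6): δ = 7.83°  ✓
  (3,4): δ = 144.35°  ·
  (3,5): δ = 111.77°  ·
  (3,6): δ = 40.05°  ✓
  (4,5): δ = 147.42°  ·
  (4,6): δ = 75.70°  ·
  (5,6): δ = 108.27°  ·
antipodal pairs: 8

count = 8; pairs: (0,2), (0,3), (0,4), (0,5), (1,4), (1,5), (2,6), (3,6)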